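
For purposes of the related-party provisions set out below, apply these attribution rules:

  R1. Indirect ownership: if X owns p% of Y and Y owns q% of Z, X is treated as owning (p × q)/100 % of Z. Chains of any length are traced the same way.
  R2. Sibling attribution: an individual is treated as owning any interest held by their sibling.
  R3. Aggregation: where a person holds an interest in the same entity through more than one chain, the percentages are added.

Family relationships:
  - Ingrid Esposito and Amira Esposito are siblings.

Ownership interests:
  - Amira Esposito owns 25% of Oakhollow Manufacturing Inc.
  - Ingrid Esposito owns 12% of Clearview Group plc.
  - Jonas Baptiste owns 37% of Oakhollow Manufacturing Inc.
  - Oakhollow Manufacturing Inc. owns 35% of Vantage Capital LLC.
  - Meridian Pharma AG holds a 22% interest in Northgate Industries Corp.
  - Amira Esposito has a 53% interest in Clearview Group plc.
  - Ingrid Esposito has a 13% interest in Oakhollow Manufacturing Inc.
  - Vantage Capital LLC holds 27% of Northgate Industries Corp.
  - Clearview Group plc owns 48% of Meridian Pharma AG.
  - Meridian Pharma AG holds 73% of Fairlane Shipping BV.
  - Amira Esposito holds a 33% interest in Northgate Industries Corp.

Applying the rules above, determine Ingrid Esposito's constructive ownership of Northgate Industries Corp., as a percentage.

By sibling attribution (R2), Ingrid Esposito is treated as also owning Amira Esposito's interest in Clearview Group plc, giving 12% + 53% = 65%.
By sibling attribution (R2), Ingrid Esposito is treated as also owning Amira Esposito's interest in Oakhollow Manufacturing Inc, giving 13% + 25% = 38%.
By sibling attribution (R2), Ingrid Esposito is treated as owning Amira Esposito's 33% interest in Northgate Industries Corp.
Chain via Clearview Group plc → Meridian Pharma AG (R1): 65% × 48% × 22% = 6.864% of Northgate Industries Corp.
Chain via Oakhollow Manufacturing Inc. → Vantage Capital LLC (R1): 38% × 35% × 27% = 3.591% of Northgate Industries Corp.
Direct interest in Northgate Industries Corp: 33%.
Aggregating (R3): 6.864% + 3.591% + 33% = 43.455%.

43.455%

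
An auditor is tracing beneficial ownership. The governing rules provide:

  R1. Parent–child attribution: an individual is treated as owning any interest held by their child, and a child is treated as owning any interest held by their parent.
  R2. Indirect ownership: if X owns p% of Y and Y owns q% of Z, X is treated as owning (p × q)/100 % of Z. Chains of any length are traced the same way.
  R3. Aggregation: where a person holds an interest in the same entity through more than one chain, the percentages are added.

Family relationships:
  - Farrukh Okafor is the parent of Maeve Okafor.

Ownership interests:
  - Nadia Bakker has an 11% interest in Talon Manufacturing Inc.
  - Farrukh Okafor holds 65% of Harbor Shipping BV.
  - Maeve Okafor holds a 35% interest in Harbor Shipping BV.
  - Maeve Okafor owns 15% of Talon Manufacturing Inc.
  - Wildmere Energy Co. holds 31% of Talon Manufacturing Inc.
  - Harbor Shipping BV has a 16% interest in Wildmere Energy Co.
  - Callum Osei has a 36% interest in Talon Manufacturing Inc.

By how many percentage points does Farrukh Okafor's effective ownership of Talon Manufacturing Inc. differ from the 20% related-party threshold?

By parent–child attribution (R1), Farrukh Okafor is treated as also owning Maeve Okafor's interest in Harbor Shipping BV, giving 65% + 35% = 100%.
By parent–child attribution (R1), Farrukh Okafor is treated as owning Maeve Okafor's 15% interest in Talon Manufacturing Inc.
Chain via Harbor Shipping BV → Wildmere Energy Co. (R2): 100% × 16% × 31% = 4.96% of Talon Manufacturing Inc.
Direct interest in Talon Manufacturing Inc: 15%.
Aggregating (R3): 4.96% + 15% = 19.96%.
19.96% falls short of the 20% threshold by 0.04 percentage points.

0.04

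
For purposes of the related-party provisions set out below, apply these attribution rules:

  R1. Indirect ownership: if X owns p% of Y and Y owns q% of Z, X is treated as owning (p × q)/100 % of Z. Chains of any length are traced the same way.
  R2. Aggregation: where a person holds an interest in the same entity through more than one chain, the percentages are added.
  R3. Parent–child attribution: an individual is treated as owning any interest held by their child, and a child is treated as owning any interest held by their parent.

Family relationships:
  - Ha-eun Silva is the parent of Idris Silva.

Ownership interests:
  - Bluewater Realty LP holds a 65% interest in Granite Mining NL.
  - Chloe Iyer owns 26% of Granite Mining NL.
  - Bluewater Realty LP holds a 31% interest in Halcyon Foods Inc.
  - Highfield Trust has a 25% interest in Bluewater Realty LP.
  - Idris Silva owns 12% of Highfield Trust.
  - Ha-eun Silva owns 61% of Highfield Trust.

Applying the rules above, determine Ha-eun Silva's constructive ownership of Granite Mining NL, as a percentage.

11.8625%

By parent–child attribution (R3), Ha-eun Silva is treated as also owning Idris Silva's interest in Highfield Trust, giving 61% + 12% = 73%.
Chain via Highfield Trust → Bluewater Realty LP (R1): 73% × 25% × 65% = 11.8625% of Granite Mining NL.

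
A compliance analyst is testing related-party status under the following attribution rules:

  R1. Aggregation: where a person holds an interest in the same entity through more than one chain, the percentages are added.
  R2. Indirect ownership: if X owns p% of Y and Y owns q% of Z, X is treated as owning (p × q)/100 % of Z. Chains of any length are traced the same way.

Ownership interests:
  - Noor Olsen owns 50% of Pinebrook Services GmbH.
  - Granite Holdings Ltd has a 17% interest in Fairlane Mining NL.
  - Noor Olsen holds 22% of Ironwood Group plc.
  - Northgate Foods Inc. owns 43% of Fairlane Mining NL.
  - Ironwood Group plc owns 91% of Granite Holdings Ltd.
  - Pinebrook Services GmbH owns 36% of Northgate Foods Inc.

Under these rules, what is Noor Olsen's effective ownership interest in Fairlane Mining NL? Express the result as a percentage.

Chain via Ironwood Group plc → Granite Holdings Ltd (R2): 22% × 91% × 17% = 3.4034% of Fairlane Mining NL.
Chain via Pinebrook Services GmbH → Northgate Foods Inc. (R2): 50% × 36% × 43% = 7.74% of Fairlane Mining NL.
Aggregating (R1): 3.4034% + 7.74% = 11.1434%.

11.1434%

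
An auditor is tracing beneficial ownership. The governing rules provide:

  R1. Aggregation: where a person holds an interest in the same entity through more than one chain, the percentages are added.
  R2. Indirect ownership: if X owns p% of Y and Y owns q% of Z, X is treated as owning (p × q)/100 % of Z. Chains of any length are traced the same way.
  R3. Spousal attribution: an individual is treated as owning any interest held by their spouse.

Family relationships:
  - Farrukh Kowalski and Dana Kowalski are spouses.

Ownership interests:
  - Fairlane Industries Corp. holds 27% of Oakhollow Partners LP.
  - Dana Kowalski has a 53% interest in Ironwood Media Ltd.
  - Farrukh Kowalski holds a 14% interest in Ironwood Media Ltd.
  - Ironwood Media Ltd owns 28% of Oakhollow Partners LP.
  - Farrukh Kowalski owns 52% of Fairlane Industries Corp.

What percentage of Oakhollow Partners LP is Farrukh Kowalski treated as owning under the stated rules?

By spousal attribution (R3), Farrukh Kowalski is treated as also owning Dana Kowalski's interest in Ironwood Media Ltd, giving 14% + 53% = 67%.
Chain via Ironwood Media Ltd (R2): 67% × 28% = 18.76% of Oakhollow Partners LP.
Chain via Fairlane Industries Corp. (R2): 52% × 27% = 14.04% of Oakhollow Partners LP.
Aggregating (R1): 18.76% + 14.04% = 32.8%.

32.8%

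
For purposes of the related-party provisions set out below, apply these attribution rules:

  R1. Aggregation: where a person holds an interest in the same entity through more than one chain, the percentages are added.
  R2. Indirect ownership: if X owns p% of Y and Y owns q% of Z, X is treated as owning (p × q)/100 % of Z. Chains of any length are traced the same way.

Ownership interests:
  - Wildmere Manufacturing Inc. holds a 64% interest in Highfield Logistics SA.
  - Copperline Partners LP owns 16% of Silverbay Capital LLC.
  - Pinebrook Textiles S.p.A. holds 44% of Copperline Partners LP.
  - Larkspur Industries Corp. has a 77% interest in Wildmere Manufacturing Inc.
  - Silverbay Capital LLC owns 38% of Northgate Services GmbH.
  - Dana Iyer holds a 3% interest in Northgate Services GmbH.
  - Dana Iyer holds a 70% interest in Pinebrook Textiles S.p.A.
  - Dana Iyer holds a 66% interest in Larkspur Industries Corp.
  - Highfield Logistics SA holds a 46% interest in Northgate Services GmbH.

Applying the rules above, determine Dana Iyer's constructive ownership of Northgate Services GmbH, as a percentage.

Chain via Larkspur Industries Corp. → Wildmere Manufacturing Inc. → Highfield Logistics SA (R2): 66% × 77% × 64% × 46% = 14.961408% of Northgate Services GmbH.
Chain via Pinebrook Textiles S.p.A. → Copperline Partners LP → Silverbay Capital LLC (R2): 70% × 44% × 16% × 38% = 1.87264% of Northgate Services GmbH.
Direct interest in Northgate Services GmbH: 3%.
Aggregating (R1): 14.961408% + 1.87264% + 3% = 19.834048%.

19.834048%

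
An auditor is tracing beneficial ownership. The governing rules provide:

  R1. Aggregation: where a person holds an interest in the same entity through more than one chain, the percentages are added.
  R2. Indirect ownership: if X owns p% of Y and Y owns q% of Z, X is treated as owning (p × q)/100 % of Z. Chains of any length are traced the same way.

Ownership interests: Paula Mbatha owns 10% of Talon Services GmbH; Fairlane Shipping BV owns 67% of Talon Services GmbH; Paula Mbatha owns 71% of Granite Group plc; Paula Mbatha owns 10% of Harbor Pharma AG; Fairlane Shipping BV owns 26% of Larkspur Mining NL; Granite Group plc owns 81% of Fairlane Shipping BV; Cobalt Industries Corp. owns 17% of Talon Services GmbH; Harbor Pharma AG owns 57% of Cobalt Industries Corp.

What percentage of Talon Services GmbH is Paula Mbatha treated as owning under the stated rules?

49.5007%

Chain via Granite Group plc → Fairlane Shipping BV (R2): 71% × 81% × 67% = 38.5317% of Talon Services GmbH.
Chain via Harbor Pharma AG → Cobalt Industries Corp. (R2): 10% × 57% × 17% = 0.969% of Talon Services GmbH.
Direct interest in Talon Services GmbH: 10%.
Aggregating (R1): 38.5317% + 0.969% + 10% = 49.5007%.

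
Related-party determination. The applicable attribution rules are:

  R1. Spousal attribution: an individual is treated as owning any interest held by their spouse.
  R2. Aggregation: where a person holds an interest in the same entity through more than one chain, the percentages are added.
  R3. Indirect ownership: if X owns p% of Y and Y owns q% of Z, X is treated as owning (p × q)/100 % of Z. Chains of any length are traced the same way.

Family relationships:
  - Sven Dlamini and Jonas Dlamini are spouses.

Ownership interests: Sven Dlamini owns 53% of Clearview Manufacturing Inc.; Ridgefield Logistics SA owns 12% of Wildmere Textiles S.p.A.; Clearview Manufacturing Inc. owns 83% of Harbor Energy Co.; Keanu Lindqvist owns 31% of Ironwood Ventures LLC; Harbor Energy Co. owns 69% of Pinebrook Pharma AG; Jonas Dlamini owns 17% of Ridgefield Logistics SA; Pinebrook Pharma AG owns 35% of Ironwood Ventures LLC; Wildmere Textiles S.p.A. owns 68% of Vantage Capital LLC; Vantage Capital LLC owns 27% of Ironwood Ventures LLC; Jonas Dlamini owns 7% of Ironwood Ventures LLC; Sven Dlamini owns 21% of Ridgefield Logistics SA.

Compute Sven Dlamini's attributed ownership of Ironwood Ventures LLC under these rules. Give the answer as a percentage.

18.460801%

By spousal attribution (R1), Sven Dlamini is treated as also owning Jonas Dlamini's interest in Ridgefield Logistics SA, giving 21% + 17% = 38%.
By spousal attribution (R1), Sven Dlamini is treated as owning Jonas Dlamini's 7% interest in Ironwood Ventures LLC.
Chain via Clearview Manufacturing Inc. → Harbor Energy Co. → Pinebrook Pharma AG (R3): 53% × 83% × 69% × 35% = 10.623585% of Ironwood Ventures LLC.
Chain via Ridgefield Logistics SA → Wildmere Textiles S.p.A. → Vantage Capital LLC (R3): 38% × 12% × 68% × 27% = 0.837216% of Ironwood Ventures LLC.
Direct interest in Ironwood Ventures LLC: 7%.
Aggregating (R2): 10.623585% + 0.837216% + 7% = 18.460801%.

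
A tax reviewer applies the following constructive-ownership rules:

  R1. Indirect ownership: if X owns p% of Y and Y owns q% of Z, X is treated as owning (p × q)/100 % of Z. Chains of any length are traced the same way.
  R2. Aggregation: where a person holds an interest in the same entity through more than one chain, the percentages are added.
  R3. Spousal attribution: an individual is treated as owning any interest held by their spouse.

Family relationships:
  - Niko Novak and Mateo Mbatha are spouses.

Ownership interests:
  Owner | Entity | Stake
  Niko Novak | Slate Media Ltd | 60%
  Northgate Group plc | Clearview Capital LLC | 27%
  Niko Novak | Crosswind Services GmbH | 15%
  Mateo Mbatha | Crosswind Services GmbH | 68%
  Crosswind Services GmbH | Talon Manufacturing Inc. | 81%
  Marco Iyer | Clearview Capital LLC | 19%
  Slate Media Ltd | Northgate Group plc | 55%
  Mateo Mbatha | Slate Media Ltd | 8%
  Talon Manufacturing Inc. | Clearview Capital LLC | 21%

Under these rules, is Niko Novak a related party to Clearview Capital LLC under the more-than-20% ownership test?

By spousal attribution (R3), Niko Novak is treated as also owning Mateo Mbatha's interest in Crosswind Services GmbH, giving 15% + 68% = 83%.
By spousal attribution (R3), Niko Novak is treated as also owning Mateo Mbatha's interest in Slate Media Ltd, giving 60% + 8% = 68%.
Chain via Crosswind Services GmbH → Talon Manufacturing Inc. (R1): 83% × 81% × 21% = 14.1183% of Clearview Capital LLC.
Chain via Slate Media Ltd → Northgate Group plc (R1): 68% × 55% × 27% = 10.098% of Clearview Capital LLC.
Aggregating (R2): 14.1183% + 10.098% = 24.2163%.
24.2163% exceeds the 20% threshold, so Niko is a related party to Clearview Capital LLC.

Yes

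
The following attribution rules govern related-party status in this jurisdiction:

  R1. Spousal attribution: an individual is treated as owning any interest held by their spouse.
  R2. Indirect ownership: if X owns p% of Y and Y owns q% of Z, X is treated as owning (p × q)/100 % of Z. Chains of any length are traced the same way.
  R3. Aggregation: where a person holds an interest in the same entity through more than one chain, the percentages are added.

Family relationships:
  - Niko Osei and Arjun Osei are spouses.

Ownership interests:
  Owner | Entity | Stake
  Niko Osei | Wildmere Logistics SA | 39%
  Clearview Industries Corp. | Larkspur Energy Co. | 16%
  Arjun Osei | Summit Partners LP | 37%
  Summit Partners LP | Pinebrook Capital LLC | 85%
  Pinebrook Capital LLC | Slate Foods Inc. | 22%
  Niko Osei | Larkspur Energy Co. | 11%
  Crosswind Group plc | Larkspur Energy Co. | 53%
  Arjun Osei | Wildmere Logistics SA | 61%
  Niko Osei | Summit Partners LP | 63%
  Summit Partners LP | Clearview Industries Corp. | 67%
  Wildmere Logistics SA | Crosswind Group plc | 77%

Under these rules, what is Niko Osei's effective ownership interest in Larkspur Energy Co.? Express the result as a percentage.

By spousal attribution (R1), Niko Osei is treated as also owning Arjun Osei's interest in Summit Partners LP, giving 63% + 37% = 100%.
By spousal attribution (R1), Niko Osei is treated as also owning Arjun Osei's interest in Wildmere Logistics SA, giving 39% + 61% = 100%.
Chain via Summit Partners LP → Clearview Industries Corp. (R2): 100% × 67% × 16% = 10.72% of Larkspur Energy Co.
Chain via Wildmere Logistics SA → Crosswind Group plc (R2): 100% × 77% × 53% = 40.81% of Larkspur Energy Co.
Direct interest in Larkspur Energy Co: 11%.
Aggregating (R3): 10.72% + 40.81% + 11% = 62.53%.

62.53%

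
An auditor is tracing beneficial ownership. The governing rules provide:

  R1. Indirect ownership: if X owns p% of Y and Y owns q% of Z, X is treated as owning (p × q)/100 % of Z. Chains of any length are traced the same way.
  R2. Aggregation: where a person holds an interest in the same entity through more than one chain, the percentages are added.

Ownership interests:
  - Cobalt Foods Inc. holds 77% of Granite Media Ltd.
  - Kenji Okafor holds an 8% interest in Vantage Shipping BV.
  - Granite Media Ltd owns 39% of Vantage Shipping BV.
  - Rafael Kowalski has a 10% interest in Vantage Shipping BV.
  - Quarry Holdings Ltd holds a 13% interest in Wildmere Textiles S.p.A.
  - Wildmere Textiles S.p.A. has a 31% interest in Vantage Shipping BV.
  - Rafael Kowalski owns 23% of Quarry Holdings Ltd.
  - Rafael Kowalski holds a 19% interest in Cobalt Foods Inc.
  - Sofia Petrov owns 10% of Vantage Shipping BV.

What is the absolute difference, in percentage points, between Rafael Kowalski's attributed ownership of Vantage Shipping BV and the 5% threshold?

11.6326

Chain via Quarry Holdings Ltd → Wildmere Textiles S.p.A. (R1): 23% × 13% × 31% = 0.9269% of Vantage Shipping BV.
Chain via Cobalt Foods Inc. → Granite Media Ltd (R1): 19% × 77% × 39% = 5.7057% of Vantage Shipping BV.
Direct interest in Vantage Shipping BV: 10%.
Aggregating (R2): 0.9269% + 5.7057% + 10% = 16.6326%.
16.6326% exceeds the 5% threshold by 11.6326 percentage points.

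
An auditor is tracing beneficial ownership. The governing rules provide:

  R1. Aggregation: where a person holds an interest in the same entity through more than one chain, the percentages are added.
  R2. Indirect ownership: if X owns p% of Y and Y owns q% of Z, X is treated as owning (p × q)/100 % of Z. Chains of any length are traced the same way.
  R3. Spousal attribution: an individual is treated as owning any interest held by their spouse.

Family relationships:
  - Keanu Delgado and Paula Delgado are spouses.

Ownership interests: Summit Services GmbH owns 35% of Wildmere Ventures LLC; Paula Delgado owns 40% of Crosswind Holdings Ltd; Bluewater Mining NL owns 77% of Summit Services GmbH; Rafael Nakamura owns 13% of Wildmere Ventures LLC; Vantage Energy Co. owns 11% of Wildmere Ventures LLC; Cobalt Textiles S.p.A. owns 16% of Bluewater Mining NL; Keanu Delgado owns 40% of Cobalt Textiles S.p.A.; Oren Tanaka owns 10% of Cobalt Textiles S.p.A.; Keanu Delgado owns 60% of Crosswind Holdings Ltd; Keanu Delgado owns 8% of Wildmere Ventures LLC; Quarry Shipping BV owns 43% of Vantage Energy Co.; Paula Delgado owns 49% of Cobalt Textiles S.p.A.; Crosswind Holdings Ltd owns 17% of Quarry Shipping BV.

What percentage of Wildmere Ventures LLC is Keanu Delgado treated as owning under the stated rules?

12.64178%

By spousal attribution (R3), Keanu Delgado is treated as also owning Paula Delgado's interest in Cobalt Textiles S.p.A, giving 40% + 49% = 89%.
By spousal attribution (R3), Keanu Delgado is treated as also owning Paula Delgado's interest in Crosswind Holdings Ltd, giving 60% + 40% = 100%.
Chain via Cobalt Textiles S.p.A. → Bluewater Mining NL → Summit Services GmbH (R2): 89% × 16% × 77% × 35% = 3.83768% of Wildmere Ventures LLC.
Chain via Crosswind Holdings Ltd → Quarry Shipping BV → Vantage Energy Co. (R2): 100% × 17% × 43% × 11% = 0.8041% of Wildmere Ventures LLC.
Direct interest in Wildmere Ventures LLC: 8%.
Aggregating (R1): 3.83768% + 0.8041% + 8% = 12.64178%.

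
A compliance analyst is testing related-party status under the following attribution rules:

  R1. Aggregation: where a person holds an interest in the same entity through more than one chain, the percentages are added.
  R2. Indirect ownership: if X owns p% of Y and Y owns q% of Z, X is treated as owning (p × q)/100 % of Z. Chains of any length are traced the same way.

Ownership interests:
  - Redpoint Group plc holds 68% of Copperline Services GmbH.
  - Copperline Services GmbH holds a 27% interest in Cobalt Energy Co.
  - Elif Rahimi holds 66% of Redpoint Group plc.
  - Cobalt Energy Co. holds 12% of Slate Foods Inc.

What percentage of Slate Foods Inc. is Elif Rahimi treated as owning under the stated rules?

1.454112%

Chain via Redpoint Group plc → Copperline Services GmbH → Cobalt Energy Co. (R2): 66% × 68% × 27% × 12% = 1.454112% of Slate Foods Inc.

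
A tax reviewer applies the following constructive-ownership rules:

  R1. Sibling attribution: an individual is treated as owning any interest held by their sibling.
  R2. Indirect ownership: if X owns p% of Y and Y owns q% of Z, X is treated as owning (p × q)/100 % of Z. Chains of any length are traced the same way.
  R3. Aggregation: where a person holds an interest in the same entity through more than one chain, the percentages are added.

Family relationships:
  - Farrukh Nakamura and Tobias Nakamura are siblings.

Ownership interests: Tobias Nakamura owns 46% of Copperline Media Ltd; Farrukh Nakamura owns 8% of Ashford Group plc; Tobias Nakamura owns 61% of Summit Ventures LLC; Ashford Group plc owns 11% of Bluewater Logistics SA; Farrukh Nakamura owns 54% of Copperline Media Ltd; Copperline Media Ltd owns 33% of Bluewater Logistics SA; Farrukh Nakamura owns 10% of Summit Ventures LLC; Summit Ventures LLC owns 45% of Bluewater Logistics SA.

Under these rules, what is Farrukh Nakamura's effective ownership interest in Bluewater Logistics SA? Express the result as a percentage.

By sibling attribution (R1), Farrukh Nakamura is treated as also owning Tobias Nakamura's interest in Summit Ventures LLC, giving 10% + 61% = 71%.
By sibling attribution (R1), Farrukh Nakamura is treated as also owning Tobias Nakamura's interest in Copperline Media Ltd, giving 54% + 46% = 100%.
Chain via Summit Ventures LLC (R2): 71% × 45% = 31.95% of Bluewater Logistics SA.
Chain via Copperline Media Ltd (R2): 100% × 33% = 33% of Bluewater Logistics SA.
Chain via Ashford Group plc (R2): 8% × 11% = 0.88% of Bluewater Logistics SA.
Aggregating (R3): 31.95% + 33% + 0.88% = 65.83%.

65.83%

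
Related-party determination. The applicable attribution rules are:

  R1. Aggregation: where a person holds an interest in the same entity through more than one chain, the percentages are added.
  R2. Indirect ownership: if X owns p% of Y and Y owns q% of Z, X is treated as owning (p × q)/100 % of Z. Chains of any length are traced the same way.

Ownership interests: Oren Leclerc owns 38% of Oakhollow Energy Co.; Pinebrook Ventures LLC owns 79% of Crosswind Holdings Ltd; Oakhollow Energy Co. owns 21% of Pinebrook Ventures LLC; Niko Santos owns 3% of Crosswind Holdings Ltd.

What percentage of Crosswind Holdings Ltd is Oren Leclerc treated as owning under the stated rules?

Chain via Oakhollow Energy Co. → Pinebrook Ventures LLC (R2): 38% × 21% × 79% = 6.3042% of Crosswind Holdings Ltd.

6.3042%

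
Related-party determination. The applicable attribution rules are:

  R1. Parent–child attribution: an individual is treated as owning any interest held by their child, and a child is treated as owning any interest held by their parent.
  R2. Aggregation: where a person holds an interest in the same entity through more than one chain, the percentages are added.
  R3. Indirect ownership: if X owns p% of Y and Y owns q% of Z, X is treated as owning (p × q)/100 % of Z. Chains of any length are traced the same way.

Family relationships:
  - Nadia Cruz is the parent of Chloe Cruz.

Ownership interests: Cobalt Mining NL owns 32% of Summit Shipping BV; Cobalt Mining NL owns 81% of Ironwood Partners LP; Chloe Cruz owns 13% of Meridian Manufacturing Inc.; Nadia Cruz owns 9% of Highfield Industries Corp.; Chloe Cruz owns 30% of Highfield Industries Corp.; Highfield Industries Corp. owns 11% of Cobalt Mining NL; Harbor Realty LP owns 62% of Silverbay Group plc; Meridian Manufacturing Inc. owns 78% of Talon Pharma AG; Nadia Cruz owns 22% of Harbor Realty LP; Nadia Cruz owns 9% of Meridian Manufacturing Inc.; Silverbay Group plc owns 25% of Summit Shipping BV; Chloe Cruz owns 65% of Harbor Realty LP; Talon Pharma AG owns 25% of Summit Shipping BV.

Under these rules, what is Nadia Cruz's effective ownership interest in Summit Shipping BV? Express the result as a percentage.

19.1478%

By parent–child attribution (R1), Nadia Cruz is treated as also owning Chloe Cruz's interest in Harbor Realty LP, giving 22% + 65% = 87%.
By parent–child attribution (R1), Nadia Cruz is treated as also owning Chloe Cruz's interest in Highfield Industries Corp, giving 9% + 30% = 39%.
By parent–child attribution (R1), Nadia Cruz is treated as also owning Chloe Cruz's interest in Meridian Manufacturing Inc, giving 9% + 13% = 22%.
Chain via Harbor Realty LP → Silverbay Group plc (R3): 87% × 62% × 25% = 13.485% of Summit Shipping BV.
Chain via Highfield Industries Corp. → Cobalt Mining NL (R3): 39% × 11% × 32% = 1.3728% of Summit Shipping BV.
Chain via Meridian Manufacturing Inc. → Talon Pharma AG (R3): 22% × 78% × 25% = 4.29% of Summit Shipping BV.
Aggregating (R2): 13.485% + 1.3728% + 4.29% = 19.1478%.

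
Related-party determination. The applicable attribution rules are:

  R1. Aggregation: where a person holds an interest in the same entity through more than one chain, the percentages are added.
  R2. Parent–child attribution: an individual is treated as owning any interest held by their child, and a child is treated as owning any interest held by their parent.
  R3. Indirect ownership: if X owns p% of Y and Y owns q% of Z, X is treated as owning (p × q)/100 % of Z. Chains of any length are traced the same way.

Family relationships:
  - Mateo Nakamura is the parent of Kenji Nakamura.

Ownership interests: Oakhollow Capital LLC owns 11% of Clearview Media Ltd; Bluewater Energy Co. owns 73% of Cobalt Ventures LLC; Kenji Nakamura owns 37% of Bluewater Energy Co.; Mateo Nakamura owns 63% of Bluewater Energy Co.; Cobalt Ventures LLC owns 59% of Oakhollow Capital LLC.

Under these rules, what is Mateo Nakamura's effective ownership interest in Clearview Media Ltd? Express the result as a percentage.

By parent–child attribution (R2), Mateo Nakamura is treated as also owning Kenji Nakamura's interest in Bluewater Energy Co, giving 63% + 37% = 100%.
Chain via Bluewater Energy Co. → Cobalt Ventures LLC → Oakhollow Capital LLC (R3): 100% × 73% × 59% × 11% = 4.7377% of Clearview Media Ltd.

4.7377%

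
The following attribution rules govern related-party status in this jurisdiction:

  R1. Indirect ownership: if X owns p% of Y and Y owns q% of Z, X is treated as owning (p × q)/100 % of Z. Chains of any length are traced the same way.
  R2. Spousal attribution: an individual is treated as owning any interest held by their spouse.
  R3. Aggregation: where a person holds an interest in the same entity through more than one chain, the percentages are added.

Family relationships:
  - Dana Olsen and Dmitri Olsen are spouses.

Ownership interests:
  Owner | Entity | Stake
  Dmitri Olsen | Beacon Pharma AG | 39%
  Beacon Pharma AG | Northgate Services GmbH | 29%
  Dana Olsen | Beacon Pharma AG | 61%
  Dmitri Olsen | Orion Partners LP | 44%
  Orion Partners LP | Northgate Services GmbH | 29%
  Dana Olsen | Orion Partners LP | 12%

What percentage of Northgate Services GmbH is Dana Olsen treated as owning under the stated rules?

By spousal attribution (R2), Dana Olsen is treated as also owning Dmitri Olsen's interest in Orion Partners LP, giving 12% + 44% = 56%.
By spousal attribution (R2), Dana Olsen is treated as also owning Dmitri Olsen's interest in Beacon Pharma AG, giving 61% + 39% = 100%.
Chain via Orion Partners LP (R1): 56% × 29% = 16.24% of Northgate Services GmbH.
Chain via Beacon Pharma AG (R1): 100% × 29% = 29% of Northgate Services GmbH.
Aggregating (R3): 16.24% + 29% = 45.24%.

45.24%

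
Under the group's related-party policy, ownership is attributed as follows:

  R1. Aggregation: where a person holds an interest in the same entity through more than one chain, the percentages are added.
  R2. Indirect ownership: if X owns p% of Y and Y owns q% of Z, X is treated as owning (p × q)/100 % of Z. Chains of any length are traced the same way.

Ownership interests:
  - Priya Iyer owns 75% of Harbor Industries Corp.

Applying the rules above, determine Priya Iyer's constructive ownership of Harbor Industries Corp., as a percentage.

Direct interest in Harbor Industries Corp: 75%.

75%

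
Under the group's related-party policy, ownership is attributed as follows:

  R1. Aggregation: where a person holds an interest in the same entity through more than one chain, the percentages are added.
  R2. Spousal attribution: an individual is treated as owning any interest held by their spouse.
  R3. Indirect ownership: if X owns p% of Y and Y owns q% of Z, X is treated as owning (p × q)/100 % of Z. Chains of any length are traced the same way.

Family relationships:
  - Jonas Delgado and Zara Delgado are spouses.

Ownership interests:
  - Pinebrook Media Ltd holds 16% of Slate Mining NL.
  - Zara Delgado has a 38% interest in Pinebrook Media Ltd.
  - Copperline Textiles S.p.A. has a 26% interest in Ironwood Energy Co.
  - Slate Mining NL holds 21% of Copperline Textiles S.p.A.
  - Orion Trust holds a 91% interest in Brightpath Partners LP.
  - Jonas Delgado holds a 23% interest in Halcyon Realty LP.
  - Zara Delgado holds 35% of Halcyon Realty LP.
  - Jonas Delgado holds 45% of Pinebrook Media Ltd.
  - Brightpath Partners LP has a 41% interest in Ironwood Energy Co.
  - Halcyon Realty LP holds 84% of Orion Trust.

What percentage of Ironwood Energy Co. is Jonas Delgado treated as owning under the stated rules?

By spousal attribution (R2), Jonas Delgado is treated as also owning Zara Delgado's interest in Halcyon Realty LP, giving 23% + 35% = 58%.
By spousal attribution (R2), Jonas Delgado is treated as also owning Zara Delgado's interest in Pinebrook Media Ltd, giving 45% + 38% = 83%.
Chain via Halcyon Realty LP → Orion Trust → Brightpath Partners LP (R3): 58% × 84% × 91% × 41% = 18.177432% of Ironwood Energy Co.
Chain via Pinebrook Media Ltd → Slate Mining NL → Copperline Textiles S.p.A. (R3): 83% × 16% × 21% × 26% = 0.725088% of Ironwood Energy Co.
Aggregating (R1): 18.177432% + 0.725088% = 18.90252%.

18.90252%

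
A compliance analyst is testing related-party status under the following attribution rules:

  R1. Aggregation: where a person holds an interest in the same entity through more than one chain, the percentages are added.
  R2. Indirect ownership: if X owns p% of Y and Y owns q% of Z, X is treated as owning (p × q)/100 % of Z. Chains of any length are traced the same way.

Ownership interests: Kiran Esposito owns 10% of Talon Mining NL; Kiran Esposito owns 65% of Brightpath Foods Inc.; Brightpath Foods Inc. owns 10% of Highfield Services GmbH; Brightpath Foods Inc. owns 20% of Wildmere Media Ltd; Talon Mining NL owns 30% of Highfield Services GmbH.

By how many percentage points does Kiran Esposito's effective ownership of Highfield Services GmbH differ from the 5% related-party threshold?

4.5

Chain via Brightpath Foods Inc. (R2): 65% × 10% = 6.5% of Highfield Services GmbH.
Chain via Talon Mining NL (R2): 10% × 30% = 3% of Highfield Services GmbH.
Aggregating (R1): 6.5% + 3% = 9.5%.
9.5% exceeds the 5% threshold by 4.5 percentage points.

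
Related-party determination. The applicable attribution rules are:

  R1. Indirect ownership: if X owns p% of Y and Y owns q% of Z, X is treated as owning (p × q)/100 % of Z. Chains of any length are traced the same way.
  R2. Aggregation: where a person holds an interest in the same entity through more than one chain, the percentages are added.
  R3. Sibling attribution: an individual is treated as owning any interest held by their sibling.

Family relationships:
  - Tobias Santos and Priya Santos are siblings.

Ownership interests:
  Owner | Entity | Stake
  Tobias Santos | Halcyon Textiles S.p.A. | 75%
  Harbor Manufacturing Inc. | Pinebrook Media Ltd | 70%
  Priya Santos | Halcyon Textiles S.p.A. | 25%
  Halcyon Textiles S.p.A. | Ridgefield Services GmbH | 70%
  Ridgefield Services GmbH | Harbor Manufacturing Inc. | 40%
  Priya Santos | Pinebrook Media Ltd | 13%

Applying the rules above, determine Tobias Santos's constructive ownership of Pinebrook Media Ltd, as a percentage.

32.6%

By sibling attribution (R3), Tobias Santos is treated as also owning Priya Santos's interest in Halcyon Textiles S.p.A, giving 75% + 25% = 100%.
By sibling attribution (R3), Tobias Santos is treated as owning Priya Santos's 13% interest in Pinebrook Media Ltd.
Chain via Halcyon Textiles S.p.A. → Ridgefield Services GmbH → Harbor Manufacturing Inc. (R1): 100% × 70% × 40% × 70% = 19.6% of Pinebrook Media Ltd.
Direct interest in Pinebrook Media Ltd: 13%.
Aggregating (R2): 19.6% + 13% = 32.6%.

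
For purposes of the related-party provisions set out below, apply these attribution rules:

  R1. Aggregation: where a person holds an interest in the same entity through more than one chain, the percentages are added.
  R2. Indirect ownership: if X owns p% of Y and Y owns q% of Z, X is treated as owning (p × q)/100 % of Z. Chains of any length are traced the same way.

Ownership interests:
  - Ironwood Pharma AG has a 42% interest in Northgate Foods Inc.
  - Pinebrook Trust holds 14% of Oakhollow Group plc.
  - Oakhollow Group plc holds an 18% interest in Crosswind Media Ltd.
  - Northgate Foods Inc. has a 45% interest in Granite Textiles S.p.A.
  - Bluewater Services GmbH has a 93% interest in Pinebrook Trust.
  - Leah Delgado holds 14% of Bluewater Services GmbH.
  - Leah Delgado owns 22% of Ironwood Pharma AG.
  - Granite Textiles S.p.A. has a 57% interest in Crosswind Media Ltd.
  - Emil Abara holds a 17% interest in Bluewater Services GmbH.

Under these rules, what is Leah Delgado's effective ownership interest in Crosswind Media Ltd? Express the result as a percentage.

2.698164%

Chain via Bluewater Services GmbH → Pinebrook Trust → Oakhollow Group plc (R2): 14% × 93% × 14% × 18% = 0.328104% of Crosswind Media Ltd.
Chain via Ironwood Pharma AG → Northgate Foods Inc. → Granite Textiles S.p.A. (R2): 22% × 42% × 45% × 57% = 2.37006% of Crosswind Media Ltd.
Aggregating (R1): 0.328104% + 2.37006% = 2.698164%.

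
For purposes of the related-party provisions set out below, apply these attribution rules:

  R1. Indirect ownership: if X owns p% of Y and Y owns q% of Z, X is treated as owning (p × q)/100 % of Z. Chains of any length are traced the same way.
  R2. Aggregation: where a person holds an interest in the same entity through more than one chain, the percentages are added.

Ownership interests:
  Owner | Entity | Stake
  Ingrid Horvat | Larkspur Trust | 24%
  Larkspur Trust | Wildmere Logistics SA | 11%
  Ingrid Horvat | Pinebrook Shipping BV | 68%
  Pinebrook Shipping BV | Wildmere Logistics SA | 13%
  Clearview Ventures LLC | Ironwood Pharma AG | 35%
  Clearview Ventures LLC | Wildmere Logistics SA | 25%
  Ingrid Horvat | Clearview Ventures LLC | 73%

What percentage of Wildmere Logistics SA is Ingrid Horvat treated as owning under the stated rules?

29.73%

Chain via Pinebrook Shipping BV (R1): 68% × 13% = 8.84% of Wildmere Logistics SA.
Chain via Larkspur Trust (R1): 24% × 11% = 2.64% of Wildmere Logistics SA.
Chain via Clearview Ventures LLC (R1): 73% × 25% = 18.25% of Wildmere Logistics SA.
Aggregating (R2): 8.84% + 2.64% + 18.25% = 29.73%.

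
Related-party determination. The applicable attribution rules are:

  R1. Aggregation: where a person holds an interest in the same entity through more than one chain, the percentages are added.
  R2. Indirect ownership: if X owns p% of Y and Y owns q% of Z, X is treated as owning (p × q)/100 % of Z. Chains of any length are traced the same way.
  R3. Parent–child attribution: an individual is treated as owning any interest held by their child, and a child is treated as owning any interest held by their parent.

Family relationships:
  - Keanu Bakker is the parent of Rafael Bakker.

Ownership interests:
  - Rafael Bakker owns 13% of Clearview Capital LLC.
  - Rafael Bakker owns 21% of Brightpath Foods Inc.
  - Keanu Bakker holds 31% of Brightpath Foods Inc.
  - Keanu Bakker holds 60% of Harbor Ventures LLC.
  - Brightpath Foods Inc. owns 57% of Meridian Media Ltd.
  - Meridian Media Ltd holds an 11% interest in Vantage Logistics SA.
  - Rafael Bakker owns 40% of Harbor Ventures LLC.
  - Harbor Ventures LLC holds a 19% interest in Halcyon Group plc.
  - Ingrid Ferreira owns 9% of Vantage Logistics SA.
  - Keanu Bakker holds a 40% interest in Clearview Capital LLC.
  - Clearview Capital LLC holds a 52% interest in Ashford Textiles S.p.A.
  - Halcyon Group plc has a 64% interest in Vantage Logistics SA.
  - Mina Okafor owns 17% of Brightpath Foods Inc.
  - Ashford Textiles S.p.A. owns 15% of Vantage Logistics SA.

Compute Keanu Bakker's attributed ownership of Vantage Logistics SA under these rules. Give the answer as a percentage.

By parent–child attribution (R3), Keanu Bakker is treated as also owning Rafael Bakker's interest in Clearview Capital LLC, giving 40% + 13% = 53%.
By parent–child attribution (R3), Keanu Bakker is treated as also owning Rafael Bakker's interest in Brightpath Foods Inc, giving 31% + 21% = 52%.
By parent–child attribution (R3), Keanu Bakker is treated as also owning Rafael Bakker's interest in Harbor Ventures LLC, giving 60% + 40% = 100%.
Chain via Clearview Capital LLC → Ashford Textiles S.p.A. (R2): 53% × 52% × 15% = 4.134% of Vantage Logistics SA.
Chain via Brightpath Foods Inc. → Meridian Media Ltd (R2): 52% × 57% × 11% = 3.2604% of Vantage Logistics SA.
Chain via Harbor Ventures LLC → Halcyon Group plc (R2): 100% × 19% × 64% = 12.16% of Vantage Logistics SA.
Aggregating (R1): 4.134% + 3.2604% + 12.16% = 19.5544%.

19.5544%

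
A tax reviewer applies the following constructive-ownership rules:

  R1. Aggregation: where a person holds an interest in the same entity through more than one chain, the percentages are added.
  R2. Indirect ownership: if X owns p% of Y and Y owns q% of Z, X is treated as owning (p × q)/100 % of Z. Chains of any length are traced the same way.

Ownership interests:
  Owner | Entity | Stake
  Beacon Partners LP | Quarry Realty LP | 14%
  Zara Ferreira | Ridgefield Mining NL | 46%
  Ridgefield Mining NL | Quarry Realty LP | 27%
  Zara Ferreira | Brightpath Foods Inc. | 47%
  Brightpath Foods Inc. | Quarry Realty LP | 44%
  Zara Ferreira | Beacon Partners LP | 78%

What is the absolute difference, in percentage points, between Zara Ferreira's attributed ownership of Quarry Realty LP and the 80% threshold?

Chain via Beacon Partners LP (R2): 78% × 14% = 10.92% of Quarry Realty LP.
Chain via Ridgefield Mining NL (R2): 46% × 27% = 12.42% of Quarry Realty LP.
Chain via Brightpath Foods Inc. (R2): 47% × 44% = 20.68% of Quarry Realty LP.
Aggregating (R1): 10.92% + 12.42% + 20.68% = 44.02%.
44.02% falls short of the 80% threshold by 35.98 percentage points.

35.98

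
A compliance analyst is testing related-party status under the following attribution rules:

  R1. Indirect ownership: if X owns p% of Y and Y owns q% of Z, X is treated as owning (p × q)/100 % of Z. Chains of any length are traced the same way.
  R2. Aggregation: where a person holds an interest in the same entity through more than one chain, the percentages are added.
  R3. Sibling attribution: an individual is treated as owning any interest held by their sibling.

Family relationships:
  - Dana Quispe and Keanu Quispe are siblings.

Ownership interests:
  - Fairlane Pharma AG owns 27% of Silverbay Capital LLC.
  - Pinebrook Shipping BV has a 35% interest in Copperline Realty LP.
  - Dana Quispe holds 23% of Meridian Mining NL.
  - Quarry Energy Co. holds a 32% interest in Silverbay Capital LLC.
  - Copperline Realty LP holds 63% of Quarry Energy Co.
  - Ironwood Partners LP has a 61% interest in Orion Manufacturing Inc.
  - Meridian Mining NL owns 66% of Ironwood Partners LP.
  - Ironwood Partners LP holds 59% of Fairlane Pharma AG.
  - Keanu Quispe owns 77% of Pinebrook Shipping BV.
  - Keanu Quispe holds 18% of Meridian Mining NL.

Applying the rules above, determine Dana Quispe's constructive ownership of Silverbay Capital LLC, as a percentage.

9.743778%

By sibling attribution (R3), Dana Quispe is treated as also owning Keanu Quispe's interest in Meridian Mining NL, giving 23% + 18% = 41%.
By sibling attribution (R3), Dana Quispe is treated as owning Keanu Quispe's 77% interest in Pinebrook Shipping BV.
Chain via Meridian Mining NL → Ironwood Partners LP → Fairlane Pharma AG (R1): 41% × 66% × 59% × 27% = 4.310658% of Silverbay Capital LLC.
Chain via Pinebrook Shipping BV → Copperline Realty LP → Quarry Energy Co. (R1): 77% × 35% × 63% × 32% = 5.43312% of Silverbay Capital LLC.
Aggregating (R2): 4.310658% + 5.43312% = 9.743778%.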